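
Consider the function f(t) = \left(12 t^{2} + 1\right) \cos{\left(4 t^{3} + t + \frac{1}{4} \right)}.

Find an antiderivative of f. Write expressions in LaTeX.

f matches the chain-rule pattern g'(h)*h' with inner function h(t) = 4 t^{3} + t + \frac{1}{4}; substituting u = h(t) collapses the integral.
Check: d/dt[\sin{\left(4 t^{3} + t + \frac{1}{4} \right)}] = 12 t^{2} \cos{\left(4 t^{3} + t + \frac{1}{4} \right)} + \cos{\left(4 t^{3} + t + \frac{1}{4} \right)}, which equals f(t).

An antiderivative is F(t) = \sin{\left(4 t^{3} + t + \frac{1}{4} \right)}.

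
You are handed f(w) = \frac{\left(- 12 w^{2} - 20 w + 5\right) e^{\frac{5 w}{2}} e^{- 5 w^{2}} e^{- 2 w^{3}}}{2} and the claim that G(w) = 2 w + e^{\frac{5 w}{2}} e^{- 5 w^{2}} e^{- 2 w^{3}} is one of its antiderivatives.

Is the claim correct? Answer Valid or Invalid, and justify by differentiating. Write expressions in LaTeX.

d/dw[G] = \frac{\left(- 12 w^{2} e^{\frac{5 w}{2}} - 20 w e^{\frac{5 w}{2}} + 5 e^{\frac{5 w}{2}} + 4 e^{5 w^{2}} e^{2 w^{3}}\right) e^{- 5 w^{2}} e^{- 2 w^{3}}}{2}
d/dw[G] - f(w) = 2 != 0.

Invalid: d/dw[G] - f = 2, which is not 0.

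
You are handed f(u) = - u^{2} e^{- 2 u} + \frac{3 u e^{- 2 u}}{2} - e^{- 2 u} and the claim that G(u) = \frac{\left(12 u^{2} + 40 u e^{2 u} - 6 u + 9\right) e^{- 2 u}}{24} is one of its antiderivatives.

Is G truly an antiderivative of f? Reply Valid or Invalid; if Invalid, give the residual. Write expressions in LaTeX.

Invalid: d/du[G] - f = \frac{5}{3}, which is not 0.

d/du[G] = \frac{\left(- 6 u^{2} + 9 u + 10 e^{2 u} - 6\right) e^{- 2 u}}{6}
d/du[G] - f(u) = \frac{5}{3} != 0.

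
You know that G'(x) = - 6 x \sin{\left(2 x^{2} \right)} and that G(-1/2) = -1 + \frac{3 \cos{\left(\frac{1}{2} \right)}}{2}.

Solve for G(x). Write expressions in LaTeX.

G'(x) matches the chain-rule pattern g'(h)*h' with inner function h(x) = 2 x^{2}; substituting u = h(x) collapses the integral.
A general antiderivative is \frac{3 \cos{\left(2 x^{2} \right)}}{2} + C.
The condition gives C = -1 + \frac{3 \cos{\left(\frac{1}{2} \right)}}{2} - (\frac{3 \cos{\left(\frac{1}{2} \right)}}{2}) = -1.
So G(x) = \frac{3 \cos{\left(2 x^{2} \right)}}{2} - 1.
Check: d/dx[\frac{3 \cos{\left(2 x^{2} \right)}}{2} - 1] = - 6 x \sin{\left(2 x^{2} \right)} = G'(x).

G(x) = \frac{3 \cos{\left(2 x^{2} \right)}}{2} - 1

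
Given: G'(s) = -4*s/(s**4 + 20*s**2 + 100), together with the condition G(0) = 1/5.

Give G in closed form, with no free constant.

The substitution u = s**2/2 + 5 works: G'(s) is exactly (dG/du)*(du/ds) for that inner function.
A general antiderivative is 1/(s**2/2 + 5) + C.
The condition gives C = 1/5 - (1/5) = 0.
So G(s) = 2/(s**2 + 10).
Check: d/ds[2/(s**2 + 10)] = -4*s/(s**4 + 20*s**2 + 100) = G'(s).

G(s) = 2/(s**2 + 10)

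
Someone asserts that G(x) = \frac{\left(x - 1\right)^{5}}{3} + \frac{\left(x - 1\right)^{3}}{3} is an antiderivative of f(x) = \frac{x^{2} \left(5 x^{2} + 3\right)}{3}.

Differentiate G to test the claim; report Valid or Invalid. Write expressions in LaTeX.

Invalid: d/dx[G] - f = - \frac{20 x^{3}}{3} + 10 x^{2} - \frac{26 x}{3} + \frac{8}{3}, which is not 0.

d/dx[G] = \frac{5 x^{4}}{3} - \frac{20 x^{3}}{3} + 11 x^{2} - \frac{26 x}{3} + \frac{8}{3}
d/dx[G] - f(x) = - \frac{20 x^{3}}{3} + 10 x^{2} - \frac{26 x}{3} + \frac{8}{3} != 0.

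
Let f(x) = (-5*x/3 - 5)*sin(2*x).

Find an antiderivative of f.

An antiderivative is F(x) = 5*x*cos(2*x)/6 - 5*sin(2*x)/12 + 5*cos(2*x)/2.

Differentiate the proposed F(x) back; it has to land on f(x) exactly.
Check: d/dx[5*x*cos(2*x)/6 - 5*sin(2*x)/12 + 5*cos(2*x)/2] = -5*x*sin(2*x)/3 - 5*sin(2*x), which equals f(x).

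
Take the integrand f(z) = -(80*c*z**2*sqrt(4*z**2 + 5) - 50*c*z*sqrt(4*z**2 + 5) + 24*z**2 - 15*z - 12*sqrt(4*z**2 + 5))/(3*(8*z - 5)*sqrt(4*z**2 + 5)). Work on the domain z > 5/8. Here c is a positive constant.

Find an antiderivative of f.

Check any antiderivative F(z) by computing F'(z) and comparing it with f(z).
Check: d/dz[-(20*c*z**2 + 3*sqrt(4*z**2 + 5) - 6*log(4*z - 5/2))/12] = (-80*c*z**2*sqrt(4*z**2 + 5) + 50*c*z*sqrt(4*z**2 + 5) - 24*z**2 + 15*z + 12*sqrt(4*z**2 + 5))/(24*z*sqrt(4*z**2 + 5) - 15*sqrt(4*z**2 + 5)), which equals f(z).

An antiderivative is F(z) = -(20*c*z**2 + 3*sqrt(4*z**2 + 5) - 6*log(4*z - 5/2))/12.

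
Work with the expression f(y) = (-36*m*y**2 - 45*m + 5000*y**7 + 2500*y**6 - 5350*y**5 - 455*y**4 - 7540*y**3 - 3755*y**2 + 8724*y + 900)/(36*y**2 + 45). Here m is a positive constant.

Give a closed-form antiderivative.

An antiderivative is F(y) = -m*y + 625*y**6/27 + 125*y**5/9 - 725*y**4/9 - 895*y**3/27 + 290*y**2/3 + 20*y + log(2*y**2 + 5/2)/3.

Any candidate F(y) must reproduce f(y) exactly when differentiated.
Check: d/dy[-m*y + 625*y**6/27 + 125*y**5/9 - 725*y**4/9 - 895*y**3/27 + 290*y**2/3 + 20*y + log(2*y**2 + 5/2)/3] = (-36*m*y**2 - 45*m + 5000*y**7 + 2500*y**6 - 5350*y**5 - 455*y**4 - 7540*y**3 - 3755*y**2 + 8724*y + 900)/(36*y**2 + 45) = f(y).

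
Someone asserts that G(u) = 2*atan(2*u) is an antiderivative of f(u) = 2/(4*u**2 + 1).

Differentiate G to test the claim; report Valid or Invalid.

d/du[G] = 4/(4*u**2 + 1)
d/du[G] - f(u) = 2/(4*u**2 + 1) != 0.

Invalid: d/du[G] - f = 2/(4*u**2 + 1), which is not 0.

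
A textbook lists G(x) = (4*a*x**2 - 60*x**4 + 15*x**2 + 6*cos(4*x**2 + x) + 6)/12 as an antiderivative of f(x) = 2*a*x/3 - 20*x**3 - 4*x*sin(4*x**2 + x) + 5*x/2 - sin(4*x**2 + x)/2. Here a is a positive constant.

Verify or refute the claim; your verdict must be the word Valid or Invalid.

Valid. The derivative of G reproduces f.

d/dx[G] = 2*a*x/3 - 20*x**3 - 4*x*sin(4*x**2 + x) + 5*x/2 - sin(4*x**2 + x)/2
This equals f(x) exactly, so the claim holds.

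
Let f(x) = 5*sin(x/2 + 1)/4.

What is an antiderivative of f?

Whatever form F(x) takes, F'(x) = f(x) is non-negotiable.
Check: d/dx[-5*cos(x/2 + 1)/2] = 5*sin(x/2 + 1)/4 = f(x).

An antiderivative is F(x) = -5*cos(x/2 + 1)/2.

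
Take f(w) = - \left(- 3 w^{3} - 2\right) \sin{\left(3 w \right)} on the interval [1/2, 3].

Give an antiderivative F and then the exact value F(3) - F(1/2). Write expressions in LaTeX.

Whatever form F(w) takes, F'(w) = f(w) is non-negotiable.
F(w) = - w^{3} \cos{\left(3 w \right)} + w^{2} \sin{\left(3 w \right)} + \frac{2 w \cos{\left(3 w \right)}}{3} - \frac{2 \sin{\left(3 w \right)}}{9} - \frac{2 \cos{\left(3 w \right)}}{3} is an antiderivative of f.
Check: d/dw[- w^{3} \cos{\left(3 w \right)} + w^{2} \sin{\left(3 w \right)} + \frac{2 w \cos{\left(3 w \right)}}{3} - \frac{2 \sin{\left(3 w \right)}}{9} - \frac{2 \cos{\left(3 w \right)}}{3}] = 3 w^{3} \sin{\left(3 w \right)} + 2 \sin{\left(3 w \right)}, which equals f(w).
F(3) = \frac{79 \sin{\left(9 \right)}}{9} - \frac{77 \cos{\left(9 \right)}}{3}; F(1/2) = - \frac{11 \cos{\left(\frac{3}{2} \right)}}{24} + \frac{\sin{\left(\frac{3}{2} \right)}}{36}.
Integral = F(3) - F(1/2) = - \frac{\sin{\left(\frac{3}{2} \right)}}{36} + \frac{11 \cos{\left(\frac{3}{2} \right)}}{24} + \frac{79 \sin{\left(9 \right)}}{9} - \frac{77 \cos{\left(9 \right)}}{3}.

Antiderivative: F(w) = - w^{3} \cos{\left(3 w \right)} + w^{2} \sin{\left(3 w \right)} + \frac{2 w \cos{\left(3 w \right)}}{3} - \frac{2 \sin{\left(3 w \right)}}{9} - \frac{2 \cos{\left(3 w \right)}}{3}; value = - \frac{\sin{\left(\frac{3}{2} \right)}}{36} + \frac{11 \cos{\left(\frac{3}{2} \right)}}{24} + \frac{79 \sin{\left(9 \right)}}{9} - \frac{77 \cos{\left(9 \right)}}{3}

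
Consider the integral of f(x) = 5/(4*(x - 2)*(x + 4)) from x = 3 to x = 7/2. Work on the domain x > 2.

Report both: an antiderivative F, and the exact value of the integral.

Factor the denominator (4*(x - 2)*(x + 4)) and decompose: f = -5/(24*(x + 4)) + 5/(24*(x - 2)); each piece integrates to a log, atan, or power term.
F(x) = 5*log(x - 2)/24 - 5*log(x + 4)/24 is an antiderivative of f.
Check: d/dx[5*log(x - 2)/24 - 5*log(x + 4)/24] = 5/(4*x**2 + 8*x - 32), which equals f(x).
F(7/2) = -5*log(15/2)/24 + 5*log(3/2)/24; F(3) = -5*log(7)/24.
Integral = F(7/2) - F(3) = -5*log(15/2)/24 + 5*log(3/2)/24 + 5*log(7)/24.

Antiderivative: F(x) = 5*log(x - 2)/24 - 5*log(x + 4)/24; value = -5*log(15/2)/24 + 5*log(3/2)/24 + 5*log(7)/24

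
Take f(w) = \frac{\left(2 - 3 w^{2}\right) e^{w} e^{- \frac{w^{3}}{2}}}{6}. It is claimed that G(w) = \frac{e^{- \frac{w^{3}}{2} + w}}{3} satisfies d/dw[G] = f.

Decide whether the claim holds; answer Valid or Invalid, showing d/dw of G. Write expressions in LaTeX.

Valid: G'(w) = f(w).

d/dw[G] = - \frac{w^{2} e^{w} e^{- \frac{w^{3}}{2}}}{2} + \frac{e^{w} e^{- \frac{w^{3}}{2}}}{3}
This equals f(w) exactly, so the claim holds.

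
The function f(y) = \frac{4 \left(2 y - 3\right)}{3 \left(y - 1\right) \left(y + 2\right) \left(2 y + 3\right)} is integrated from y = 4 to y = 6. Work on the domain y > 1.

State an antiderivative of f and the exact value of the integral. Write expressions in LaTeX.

Antiderivative: F(y) = - \frac{4 \log{\left(y - 1 \right)}}{45} + \frac{16 \log{\left(y + \frac{3}{2} \right)}}{5} - \frac{28 \log{\left(y + 2 \right)}}{9}; value = - \frac{28 \log{\left(8 \right)}}{9} - \frac{16 \log{\left(\frac{11}{2} \right)}}{5} - \frac{4 \log{\left(5 \right)}}{45} + \frac{4 \log{\left(3 \right)}}{45} + \frac{28 \log{\left(6 \right)}}{9} + \frac{16 \log{\left(\frac{15}{2} \right)}}{5}

The denominator factors as 3 \left(y - 1\right) \left(y + 2\right) \left(2 y + 3\right); partial fractions split f into directly integrable pieces: \frac{32}{5 \left(2 y + 3\right)} - \frac{28}{9 \left(y + 2\right)} - \frac{4}{45 \left(y - 1\right)}.
F(y) = - \frac{4 \log{\left(y - 1 \right)}}{45} + \frac{16 \log{\left(y + \frac{3}{2} \right)}}{5} - \frac{28 \log{\left(y + 2 \right)}}{9} is an antiderivative of f.
Check: d/dy[- \frac{4 \log{\left(y - 1 \right)}}{45} + \frac{16 \log{\left(y + \frac{3}{2} \right)}}{5} - \frac{28 \log{\left(y + 2 \right)}}{9}] = \frac{8 y - 12}{6 y^{3} + 15 y^{2} - 3 y - 18}, which equals f(y).
F(6) = - \frac{28 \log{\left(8 \right)}}{9} - \frac{4 \log{\left(5 \right)}}{45} + \frac{16 \log{\left(\frac{15}{2} \right)}}{5}; F(4) = - \frac{28 \log{\left(6 \right)}}{9} - \frac{4 \log{\left(3 \right)}}{45} + \frac{16 \log{\left(\frac{11}{2} \right)}}{5}.
Integral = F(6) - F(4) = - \frac{28 \log{\left(8 \right)}}{9} - \frac{16 \log{\left(\frac{11}{2} \right)}}{5} - \frac{4 \log{\left(5 \right)}}{45} + \frac{4 \log{\left(3 \right)}}{45} + \frac{28 \log{\left(6 \right)}}{9} + \frac{16 \log{\left(\frac{15}{2} \right)}}{5}.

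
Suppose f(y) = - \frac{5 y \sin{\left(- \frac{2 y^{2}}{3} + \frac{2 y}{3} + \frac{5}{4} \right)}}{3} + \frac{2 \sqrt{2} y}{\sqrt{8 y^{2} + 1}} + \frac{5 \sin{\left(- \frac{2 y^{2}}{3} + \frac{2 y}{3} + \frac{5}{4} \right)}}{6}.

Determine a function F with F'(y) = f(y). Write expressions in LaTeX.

An antiderivative is F(y) = \frac{\sqrt{4 y^{2} + \frac{1}{2}}}{2} - \frac{5 \cos{\left(- \frac{2 y^{2}}{3} + \frac{2 y}{3} + \frac{5}{4} \right)}}{4}.

The integrand splits into summands that can be handled one at a time.
Check: d/dy[\frac{\sqrt{4 y^{2} + \frac{1}{2}}}{2} - \frac{5 \cos{\left(- \frac{2 y^{2}}{3} + \frac{2 y}{3} + \frac{5}{4} \right)}}{4}] = \frac{- 10 y \sqrt{8 y^{2} + 1} \sin{\left(- \frac{2 y^{2}}{3} + \frac{2 y}{3} + \frac{5}{4} \right)} + 12 \sqrt{2} y + 5 \sqrt{8 y^{2} + 1} \sin{\left(- \frac{2 y^{2}}{3} + \frac{2 y}{3} + \frac{5}{4} \right)}}{6 \sqrt{8 y^{2} + 1}}, which equals f(y).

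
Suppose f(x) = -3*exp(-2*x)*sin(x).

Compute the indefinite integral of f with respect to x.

F(x) = 6*exp(-2*x)*sin(x)/5 + 3*exp(-2*x)*cos(x)/5 + C

Since d/dx undoes antidifferentiation here, F'(x) = f(x) is required of F(x).
Check: d/dx[6*exp(-2*x)*sin(x)/5 + 3*exp(-2*x)*cos(x)/5] = -3*exp(-2*x)*sin(x) = f(x).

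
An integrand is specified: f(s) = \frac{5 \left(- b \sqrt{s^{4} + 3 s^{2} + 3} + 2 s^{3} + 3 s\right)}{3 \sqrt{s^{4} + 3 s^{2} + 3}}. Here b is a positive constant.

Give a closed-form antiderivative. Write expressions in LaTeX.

A candidate is checked by its d/ds: the result must match f(s).
Check: d/ds[\frac{5 \left(- b s + \sqrt{s^{4} + 3 s^{2} + 3}\right)}{3}] = \frac{- 5 b \sqrt{s^{4} + 3 s^{2} + 3} + 10 s^{3} + 15 s}{3 \sqrt{s^{4} + 3 s^{2} + 3}}, which equals f(s).

An antiderivative is F(s) = \frac{5 \left(- b s + \sqrt{s^{4} + 3 s^{2} + 3}\right)}{3}.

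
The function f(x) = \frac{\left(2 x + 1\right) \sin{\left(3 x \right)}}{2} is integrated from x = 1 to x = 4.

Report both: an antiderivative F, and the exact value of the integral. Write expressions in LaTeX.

Antiderivative: F(x) = - \frac{x \cos{\left(3 x \right)}}{3} + \frac{\sin{\left(3 x \right)}}{9} - \frac{\cos{\left(3 x \right)}}{6}; value = - \frac{3 \cos{\left(12 \right)}}{2} + \frac{\cos{\left(3 \right)}}{2} + \frac{\sin{\left(12 \right)}}{9} - \frac{\sin{\left(3 \right)}}{9}

A candidate is checked by its d/dx: the result must match f(x).
F(x) = - \frac{x \cos{\left(3 x \right)}}{3} + \frac{\sin{\left(3 x \right)}}{9} - \frac{\cos{\left(3 x \right)}}{6} is an antiderivative of f.
Check: d/dx[- \frac{x \cos{\left(3 x \right)}}{3} + \frac{\sin{\left(3 x \right)}}{9} - \frac{\cos{\left(3 x \right)}}{6}] = x \sin{\left(3 x \right)} + \frac{\sin{\left(3 x \right)}}{2}, which equals f(x).
F(4) = - \frac{3 \cos{\left(12 \right)}}{2} + \frac{\sin{\left(12 \right)}}{9}; F(1) = \frac{\sin{\left(3 \right)}}{9} - \frac{\cos{\left(3 \right)}}{2}.
Integral = F(4) - F(1) = - \frac{3 \cos{\left(12 \right)}}{2} + \frac{\cos{\left(3 \right)}}{2} + \frac{\sin{\left(12 \right)}}{9} - \frac{\sin{\left(3 \right)}}{9}.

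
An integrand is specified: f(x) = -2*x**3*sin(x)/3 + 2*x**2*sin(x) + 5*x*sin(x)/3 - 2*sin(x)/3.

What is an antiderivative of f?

An antiderivative is F(x) = (2*x**3*cos(x) - 6*x**2*sin(x) - 6*x**2*cos(x) + 12*x*sin(x) - 17*x*cos(x) + 17*sin(x) + 14*cos(x))/3.

The integrand splits into summands that can be handled one at a time.
Check: d/dx[(2*x**3*cos(x) - 6*x**2*sin(x) - 6*x**2*cos(x) + 12*x*sin(x) - 17*x*cos(x) + 17*sin(x) + 14*cos(x))/3] = -2*x**3*sin(x)/3 + 2*x**2*sin(x) + 5*x*sin(x)/3 - 2*sin(x)/3 = f(x).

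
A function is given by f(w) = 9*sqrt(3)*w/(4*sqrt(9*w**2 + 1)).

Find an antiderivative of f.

The substitution u = 3*w**2 + 1/3 works: f is exactly (dF/du)*(du/dw) for that inner function.
Check: d/dw[3*sqrt(3*w**2 + 1/3)/4] = 9*sqrt(3)*w/(4*sqrt(9*w**2 + 1)) = f(w).

An antiderivative is F(w) = 3*sqrt(3*w**2 + 1/3)/4.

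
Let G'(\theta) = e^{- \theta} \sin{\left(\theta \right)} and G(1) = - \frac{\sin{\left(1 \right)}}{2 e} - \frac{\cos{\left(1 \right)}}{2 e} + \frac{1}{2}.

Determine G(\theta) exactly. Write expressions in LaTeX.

For G(\theta) to be correct, d/d\theta[G] must agree with the stated G'(\theta) identically.
A general antiderivative is - \frac{e^{- \theta} \sin{\left(\theta \right)}}{2} - \frac{e^{- \theta} \cos{\left(\theta \right)}}{2} + C.
The condition gives C = - \frac{\sin{\left(1 \right)}}{2 e} - \frac{\cos{\left(1 \right)}}{2 e} + \frac{1}{2} - (- \frac{\sin{\left(1 \right)}}{2 e} - \frac{\cos{\left(1 \right)}}{2 e}) = \frac{1}{2}.
So G(\theta) = \frac{1}{2} - \frac{e^{- \theta} \sin{\left(\theta \right)}}{2} - \frac{e^{- \theta} \cos{\left(\theta \right)}}{2}.
Check: d/d\theta[\frac{1}{2} - \frac{e^{- \theta} \sin{\left(\theta \right)}}{2} - \frac{e^{- \theta} \cos{\left(\theta \right)}}{2}] = e^{- \theta} \sin{\left(\theta \right)} = G'(\theta).

G(\theta) = \frac{1}{2} - \frac{e^{- \theta} \sin{\left(\theta \right)}}{2} - \frac{e^{- \theta} \cos{\left(\theta \right)}}{2}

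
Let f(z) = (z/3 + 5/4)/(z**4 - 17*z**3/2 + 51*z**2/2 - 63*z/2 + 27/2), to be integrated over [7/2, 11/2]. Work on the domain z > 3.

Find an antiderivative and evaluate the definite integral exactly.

Antiderivative: F(z) = (-55*z*log(z - 3) + 112*z*log(z - 3/2) - 57*z*log(z - 1) + 165*log(z - 3) - 336*log(z - 3/2) + 171*log(z - 1) - 54)/(72*z - 216); value = -167*log(2)/72 - 19*log(9/2)/24 + log(5/2)/36 + 6/5 + 14*log(4)/9

The denominator factors as 6*(z - 3)**2*(z - 1)*(2*z - 3); partial fractions split f into directly integrable pieces: 28/(9*(2*z - 3)) - 19/(24*(z - 1)) - 55/(72*(z - 3)) + 3/(4*(z - 3)**2).
F(z) = (-55*z*log(z - 3) + 112*z*log(z - 3/2) - 57*z*log(z - 1) + 165*log(z - 3) - 336*log(z - 3/2) + 171*log(z - 1) - 54)/(72*z - 216) is an antiderivative of f.
Check: d/dz[(-55*z*log(z - 3) + 112*z*log(z - 3/2) - 57*z*log(z - 1) + 165*log(z - 3) - 336*log(z - 3/2) + 171*log(z - 1) - 54)/(72*z - 216)] = (4*z + 15)/(12*z**4 - 102*z**3 + 306*z**2 - 378*z + 162), which equals f(z).
F(11/2) = -19*log(9/2)/24 - 55*log(5/2)/72 - 3/10 + 14*log(4)/9; F(7/2) = -3/2 - 19*log(5/2)/24 + 167*log(2)/72.
Integral = F(11/2) - F(7/2) = -167*log(2)/72 - 19*log(9/2)/24 + log(5/2)/36 + 6/5 + 14*log(4)/9.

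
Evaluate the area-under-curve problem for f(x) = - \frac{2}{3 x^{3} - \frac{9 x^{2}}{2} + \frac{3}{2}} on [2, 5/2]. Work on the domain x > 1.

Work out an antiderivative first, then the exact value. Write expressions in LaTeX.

The denominator factors as 3 \left(x - 1\right)^{2} \left(2 x + 1\right); partial fractions split f into directly integrable pieces: - \frac{16}{27 \left(2 x + 1\right)} + \frac{8}{27 \left(x - 1\right)} - \frac{4}{9 \left(x - 1\right)^{2}}.
F(x) = \frac{8 \log{\left(x - 1 \right)}}{27} - \frac{8 \log{\left(x + \frac{1}{2} \right)}}{27} + \frac{4}{9 x - 9} is an antiderivative of f.
Check: d/dx[\frac{8 \log{\left(x - 1 \right)}}{27} - \frac{8 \log{\left(x + \frac{1}{2} \right)}}{27} + \frac{4}{9 x - 9}] = - \frac{4}{6 x^{3} - 9 x^{2} + 3}, which equals f(x).
F(5/2) = - \frac{8 \log{\left(3 \right)}}{27} + \frac{8 \log{\left(\frac{3}{2} \right)}}{27} + \frac{8}{27}; F(2) = \frac{4}{9} - \frac{8 \log{\left(\frac{5}{2} \right)}}{27}.
Integral = F(5/2) - F(2) = - \frac{8 \log{\left(3 \right)}}{27} - \frac{4}{27} + \frac{8 \log{\left(\frac{3}{2} \right)}}{27} + \frac{8 \log{\left(\frac{5}{2} \right)}}{27}.

Antiderivative: F(x) = \frac{8 \log{\left(x - 1 \right)}}{27} - \frac{8 \log{\left(x + \frac{1}{2} \right)}}{27} + \frac{4}{9 x - 9}; value = - \frac{8 \log{\left(3 \right)}}{27} - \frac{4}{27} + \frac{8 \log{\left(\frac{3}{2} \right)}}{27} + \frac{8 \log{\left(\frac{5}{2} \right)}}{27}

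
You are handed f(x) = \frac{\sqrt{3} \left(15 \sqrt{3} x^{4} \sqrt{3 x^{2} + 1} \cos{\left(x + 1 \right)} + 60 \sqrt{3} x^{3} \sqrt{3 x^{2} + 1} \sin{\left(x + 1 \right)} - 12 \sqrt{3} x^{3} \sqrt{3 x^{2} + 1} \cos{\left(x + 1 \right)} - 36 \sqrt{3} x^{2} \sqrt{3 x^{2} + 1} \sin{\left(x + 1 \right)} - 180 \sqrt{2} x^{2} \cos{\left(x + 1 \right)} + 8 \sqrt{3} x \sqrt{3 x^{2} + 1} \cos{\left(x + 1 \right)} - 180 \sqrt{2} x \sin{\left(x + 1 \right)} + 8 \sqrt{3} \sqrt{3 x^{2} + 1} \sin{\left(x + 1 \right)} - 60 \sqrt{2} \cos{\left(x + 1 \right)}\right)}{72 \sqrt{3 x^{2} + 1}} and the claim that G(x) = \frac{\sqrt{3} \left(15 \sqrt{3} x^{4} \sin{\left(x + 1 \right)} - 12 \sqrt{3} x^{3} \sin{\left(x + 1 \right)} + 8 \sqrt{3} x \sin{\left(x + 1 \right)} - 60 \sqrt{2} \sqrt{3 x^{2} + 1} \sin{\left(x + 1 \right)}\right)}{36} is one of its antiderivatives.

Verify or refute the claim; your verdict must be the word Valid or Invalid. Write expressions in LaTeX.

Invalid: d/dx[G] - f = \frac{\sqrt{3} \left(15 \sqrt{3} x^{4} \sqrt{3 x^{2} + 1} \cos{\left(x + 1 \right)} + 60 \sqrt{3} x^{3} \sqrt{3 x^{2} + 1} \sin{\left(x + 1 \right)} - 12 \sqrt{3} x^{3} \sqrt{3 x^{2} + 1} \cos{\left(x + 1 \right)} - 36 \sqrt{3} x^{2} \sqrt{3 x^{2} + 1} \sin{\left(x + 1 \right)} - 180 \sqrt{2} x^{2} \cos{\left(x + 1 \right)} + 8 \sqrt{3} x \sqrt{3 x^{2} + 1} \cos{\left(x + 1 \right)} - 180 \sqrt{2} x \sin{\left(x + 1 \right)} + 8 \sqrt{3} \sqrt{3 x^{2} + 1} \sin{\left(x + 1 \right)} - 60 \sqrt{2} \cos{\left(x + 1 \right)}\right)}{72 \sqrt{3 x^{2} + 1}}, which is not 0.

d/dx[G] = \frac{15 x^{4} \sqrt{3 x^{2} + 1} \cos{\left(x + 1 \right)} + 60 x^{3} \sqrt{3 x^{2} + 1} \sin{\left(x + 1 \right)} - 12 x^{3} \sqrt{3 x^{2} + 1} \cos{\left(x + 1 \right)} - 36 x^{2} \sqrt{3 x^{2} + 1} \sin{\left(x + 1 \right)} - 60 \sqrt{6} x^{2} \cos{\left(x + 1 \right)} + 8 x \sqrt{3 x^{2} + 1} \cos{\left(x + 1 \right)} - 60 \sqrt{6} x \sin{\left(x + 1 \right)} + 8 \sqrt{3 x^{2} + 1} \sin{\left(x + 1 \right)} - 20 \sqrt{6} \cos{\left(x + 1 \right)}}{12 \sqrt{3 x^{2} + 1}}
d/dx[G] - f(x) = \frac{\sqrt{3} \left(15 \sqrt{3} x^{4} \sqrt{3 x^{2} + 1} \cos{\left(x + 1 \right)} + 60 \sqrt{3} x^{3} \sqrt{3 x^{2} + 1} \sin{\left(x + 1 \right)} - 12 \sqrt{3} x^{3} \sqrt{3 x^{2} + 1} \cos{\left(x + 1 \right)} - 36 \sqrt{3} x^{2} \sqrt{3 x^{2} + 1} \sin{\left(x + 1 \right)} - 180 \sqrt{2} x^{2} \cos{\left(x + 1 \right)} + 8 \sqrt{3} x \sqrt{3 x^{2} + 1} \cos{\left(x + 1 \right)} - 180 \sqrt{2} x \sin{\left(x + 1 \right)} + 8 \sqrt{3} \sqrt{3 x^{2} + 1} \sin{\left(x + 1 \right)} - 60 \sqrt{2} \cos{\left(x + 1 \right)}\right)}{72 \sqrt{3 x^{2} + 1}} != 0.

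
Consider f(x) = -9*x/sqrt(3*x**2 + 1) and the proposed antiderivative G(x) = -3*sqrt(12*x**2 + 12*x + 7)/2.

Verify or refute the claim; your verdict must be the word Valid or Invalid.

d/dx[G] = (-18*x - 9)/sqrt(12*x**2 + 12*x + 7)
d/dx[G] - f(x) = (-18*x*sqrt(3*x**2 + 1) + 9*x*sqrt(12*x**2 + 12*x + 7) - 9*sqrt(3*x**2 + 1))/(sqrt(3*x**2 + 1)*sqrt(12*x**2 + 12*x + 7)) != 0.

Invalid: d/dx[G] - f = (-18*x*sqrt(3*x**2 + 1) + 9*x*sqrt(12*x**2 + 12*x + 7) - 9*sqrt(3*x**2 + 1))/(sqrt(3*x**2 + 1)*sqrt(12*x**2 + 12*x + 7)), which is not 0.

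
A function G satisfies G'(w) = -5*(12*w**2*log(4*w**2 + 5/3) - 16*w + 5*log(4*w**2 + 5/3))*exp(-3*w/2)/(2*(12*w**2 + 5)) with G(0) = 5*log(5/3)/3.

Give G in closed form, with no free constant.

Recognize the product-rule pattern: G'(w) = u'v + uv' with u = 5*exp(-3*w/2)/3, v = log(4*w**2 + 5/3), so integration by parts undoes it.
A general antiderivative is 5*exp(-3*w/2)*log(4*w**2 + 5/3)/3 + C.
The condition gives C = 5*log(5/3)/3 - (5*log(5/3)/3) = 0.
So G(w) = 5*exp(-3*w/2)*log(4*w**2 + 5/3)/3.
Check: d/dw[5*exp(-3*w/2)*log(4*w**2 + 5/3)/3] = (-60*w**2*log(4*w**2 + 5/3) + 80*w - 25*log(4*w**2 + 5/3))/(24*w**2*exp(3*w/2) + 10*exp(3*w/2)), which equals G'(w).

G(w) = 5*exp(-3*w/2)*log(4*w**2 + 5/3)/3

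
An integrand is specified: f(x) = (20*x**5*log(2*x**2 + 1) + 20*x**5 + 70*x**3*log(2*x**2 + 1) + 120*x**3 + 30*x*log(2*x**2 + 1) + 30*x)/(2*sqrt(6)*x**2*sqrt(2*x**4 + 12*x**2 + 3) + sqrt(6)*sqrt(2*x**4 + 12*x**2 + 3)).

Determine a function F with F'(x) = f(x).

An antiderivative is F(x) = 5*sqrt(x**4/3 + 2*x**2 + 1/2)*log(2*x**2 + 1)/2.

f has the shape u'v + uv' for u = 5*sqrt(x**4/3 + 2*x**2 + 1/2)/2 and v = log(2*x**2 + 1) — it is the derivative of the product u*v.
Check: d/dx[5*sqrt(x**4/3 + 2*x**2 + 1/2)*log(2*x**2 + 1)/2] = (20*x**5*log(2*x**2 + 1) + 20*x**5 + 70*x**3*log(2*x**2 + 1) + 120*x**3 + 30*x*log(2*x**2 + 1) + 30*x)/(2*sqrt(6)*x**2*sqrt(2*x**4 + 12*x**2 + 3) + sqrt(6)*sqrt(2*x**4 + 12*x**2 + 3)) = f(x).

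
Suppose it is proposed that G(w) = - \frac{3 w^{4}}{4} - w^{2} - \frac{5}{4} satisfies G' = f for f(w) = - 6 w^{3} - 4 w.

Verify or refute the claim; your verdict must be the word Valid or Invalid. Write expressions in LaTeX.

d/dw[G] = - 3 w^{3} - 2 w
d/dw[G] - f(w) = 3 w^{3} + 2 w != 0.

Invalid: d/dw[G] - f = 3 w^{3} + 2 w, which is not 0.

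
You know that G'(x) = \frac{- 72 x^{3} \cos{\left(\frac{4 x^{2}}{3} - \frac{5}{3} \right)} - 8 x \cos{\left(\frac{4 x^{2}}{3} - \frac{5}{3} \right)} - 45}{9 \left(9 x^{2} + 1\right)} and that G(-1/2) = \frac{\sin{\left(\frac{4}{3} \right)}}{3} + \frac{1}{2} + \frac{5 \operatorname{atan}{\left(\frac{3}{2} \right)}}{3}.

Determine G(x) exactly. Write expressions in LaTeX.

G(x) = - \frac{\sin{\left(\frac{4 x^{2}}{3} - \frac{5}{3} \right)}}{3} - \frac{5 \operatorname{atan}{\left(3 x \right)}}{3} + \frac{1}{2}

Any candidate G(x) must reproduce the stated G'(x) exactly.
A general antiderivative is - \frac{\sin{\left(\frac{4 x^{2}}{3} - \frac{5}{3} \right)}}{3} - \frac{5 \operatorname{atan}{\left(3 x \right)}}{3} + C.
The condition gives C = \frac{\sin{\left(\frac{4}{3} \right)}}{3} + \frac{1}{2} + \frac{5 \operatorname{atan}{\left(\frac{3}{2} \right)}}{3} - (\frac{\sin{\left(\frac{4}{3} \right)}}{3} + \frac{5 \operatorname{atan}{\left(\frac{3}{2} \right)}}{3}) = \frac{1}{2}.
So G(x) = - \frac{\sin{\left(\frac{4 x^{2}}{3} - \frac{5}{3} \right)}}{3} - \frac{5 \operatorname{atan}{\left(3 x \right)}}{3} + \frac{1}{2}.
Check: d/dx[- \frac{\sin{\left(\frac{4 x^{2}}{3} - \frac{5}{3} \right)}}{3} - \frac{5 \operatorname{atan}{\left(3 x \right)}}{3} + \frac{1}{2}] = \frac{- 72 x^{3} \cos{\left(\frac{4 x^{2}}{3} - \frac{5}{3} \right)} - 8 x \cos{\left(\frac{4 x^{2}}{3} - \frac{5}{3} \right)} - 45}{81 x^{2} + 9}, which equals G'(x).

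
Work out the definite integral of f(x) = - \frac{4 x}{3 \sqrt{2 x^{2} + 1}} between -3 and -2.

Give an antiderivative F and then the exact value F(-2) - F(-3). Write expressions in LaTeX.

Antiderivative: F(x) = - \frac{2 \sqrt{2 x^{2} + 1}}{3}; value = -2 + \frac{2 \sqrt{19}}{3}

The substitution u = 2 x^{2} + 1 works: f is exactly (dF/du)*(du/dx) for that inner function.
F(x) = - \frac{2 \sqrt{2 x^{2} + 1}}{3} is an antiderivative of f.
Check: d/dx[- \frac{2 \sqrt{2 x^{2} + 1}}{3}] = - \frac{4 x}{3 \sqrt{2 x^{2} + 1}} = f(x).
F(-2) = -2; F(-3) = - \frac{2 \sqrt{19}}{3}.
Integral = F(-2) - F(-3) = -2 + \frac{2 \sqrt{19}}{3}.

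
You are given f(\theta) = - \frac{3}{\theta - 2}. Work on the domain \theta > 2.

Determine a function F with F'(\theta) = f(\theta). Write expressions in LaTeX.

An antiderivative is F(\theta) = - 3 \log{\left(\frac{\theta}{2} - 1 \right)}.

For F(\theta) to be correct the identity F'(\theta) - f(\theta) = 0 must hold.
Check: d/d\theta[- 3 \log{\left(\frac{\theta}{2} - 1 \right)}] = - \frac{3}{\theta - 2} = f(\theta).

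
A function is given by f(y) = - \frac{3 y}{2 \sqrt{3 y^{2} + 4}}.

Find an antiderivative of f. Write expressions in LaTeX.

f matches the chain-rule pattern g'(h)*h' with inner function h(y) = 3 y^{2} + 4; substituting u = h(y) collapses the integral.
Check: d/dy[- \frac{\sqrt{3 y^{2} + 4}}{2}] = - \frac{3 y}{2 \sqrt{3 y^{2} + 4}} = f(y).

An antiderivative is F(y) = - \frac{\sqrt{3 y^{2} + 4}}{2}.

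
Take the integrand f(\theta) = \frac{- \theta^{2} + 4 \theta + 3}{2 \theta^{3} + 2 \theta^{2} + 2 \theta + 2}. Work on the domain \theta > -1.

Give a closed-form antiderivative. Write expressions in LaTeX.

An antiderivative F(\theta) passes only if d/d\theta[F] lands on f(\theta) exactly.
Check: d/d\theta[- \frac{\log{\left(\theta + 1 \right)}}{2} + 2 \operatorname{atan}{\left(\theta \right)}] = \frac{- \theta^{2} + 4 \theta + 3}{2 \theta^{3} + 2 \theta^{2} + 2 \theta + 2} = f(\theta).

An antiderivative is F(\theta) = - \frac{\log{\left(\theta + 1 \right)}}{2} + 2 \operatorname{atan}{\left(\theta \right)}.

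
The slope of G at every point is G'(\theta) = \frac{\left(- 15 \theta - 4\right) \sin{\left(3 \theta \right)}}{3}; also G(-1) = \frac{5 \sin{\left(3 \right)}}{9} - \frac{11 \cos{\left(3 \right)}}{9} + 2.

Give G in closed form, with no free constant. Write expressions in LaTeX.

Differentiate the proposed G(\theta) back; it has to land on the given G'(\theta).
A general antiderivative is \frac{5 \theta \cos{\left(3 \theta \right)}}{3} - \frac{5 \sin{\left(3 \theta \right)}}{9} + \frac{4 \cos{\left(3 \theta \right)}}{9} + C.
The condition gives C = \frac{5 \sin{\left(3 \right)}}{9} - \frac{11 \cos{\left(3 \right)}}{9} + 2 - (\frac{5 \sin{\left(3 \right)}}{9} - \frac{11 \cos{\left(3 \right)}}{9}) = 2.
So G(\theta) = \frac{5 \theta \cos{\left(3 \theta \right)}}{3} - \frac{5 \sin{\left(3 \theta \right)}}{9} + \frac{4 \cos{\left(3 \theta \right)}}{9} + 2.
Check: d/d\theta[\frac{5 \theta \cos{\left(3 \theta \right)}}{3} - \frac{5 \sin{\left(3 \theta \right)}}{9} + \frac{4 \cos{\left(3 \theta \right)}}{9} + 2] = - 5 \theta \sin{\left(3 \theta \right)} - \frac{4 \sin{\left(3 \theta \right)}}{3}, which equals G'(\theta).

G(\theta) = \frac{5 \theta \cos{\left(3 \theta \right)}}{3} - \frac{5 \sin{\left(3 \theta \right)}}{9} + \frac{4 \cos{\left(3 \theta \right)}}{9} + 2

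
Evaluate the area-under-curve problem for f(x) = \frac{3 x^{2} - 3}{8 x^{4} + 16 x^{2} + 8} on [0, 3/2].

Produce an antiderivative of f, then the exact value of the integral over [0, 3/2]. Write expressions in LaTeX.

Antiderivative: F(x) = - \frac{3 x}{4 \left(2 x^{2} + 2\right)}; value = - \frac{9}{52}

f has the shape u'v + uv' for u = - \frac{3 x}{4} and v = \frac{1}{2 x^{2} + 2} — it is the derivative of the product u*v.
F(x) = - \frac{3 x}{4 \left(2 x^{2} + 2\right)} is an antiderivative of f.
Check: d/dx[- \frac{3 x}{4 \left(2 x^{2} + 2\right)}] = \frac{3 x^{2} - 3}{8 x^{4} + 16 x^{2} + 8} = f(x).
F(3/2) = - \frac{9}{52}; F(0) = 0.
Integral = F(3/2) - F(0) = - \frac{9}{52}.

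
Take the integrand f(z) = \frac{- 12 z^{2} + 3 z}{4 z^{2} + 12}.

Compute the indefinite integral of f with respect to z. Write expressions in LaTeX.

F(z) = - 3 z + \frac{3 \log{\left(z^{2} + 3 \right)}}{8} + 3 \sqrt{3} \operatorname{atan}{\left(\frac{\sqrt{3} z}{3} \right)} + C

Any candidate F(z) must reproduce f(z) exactly when differentiated.
Check: d/dz[- 3 z + \frac{3 \log{\left(z^{2} + 3 \right)}}{8} + 3 \sqrt{3} \operatorname{atan}{\left(\frac{\sqrt{3} z}{3} \right)}] = \frac{- 12 z^{2} + 3 z}{4 z^{2} + 12} = f(z).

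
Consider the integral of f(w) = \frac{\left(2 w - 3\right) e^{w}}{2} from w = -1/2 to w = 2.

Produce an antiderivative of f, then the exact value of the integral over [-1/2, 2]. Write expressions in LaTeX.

Antiderivative: F(w) = \frac{\left(2 w - 5\right) e^{w}}{2}; value = - \frac{e^{2}}{2} + \frac{3}{e^{\frac{1}{2}}}

f has the shape u'v + uv' for u = w - \frac{5}{2} and v = e^{w} — it is the derivative of the product u*v.
F(w) = \frac{\left(2 w - 5\right) e^{w}}{2} is an antiderivative of f.
Check: d/dw[\frac{\left(2 w - 5\right) e^{w}}{2}] = w e^{w} - \frac{3 e^{w}}{2}, which equals f(w).
F(2) = - \frac{e^{2}}{2}; F(-1/2) = - \frac{3}{e^{\frac{1}{2}}}.
Integral = F(2) - F(-1/2) = - \frac{e^{2}}{2} + \frac{3}{e^{\frac{1}{2}}}.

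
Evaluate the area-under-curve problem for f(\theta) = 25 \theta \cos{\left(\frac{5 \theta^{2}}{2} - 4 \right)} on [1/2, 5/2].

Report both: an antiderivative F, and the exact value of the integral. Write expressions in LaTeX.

f matches the chain-rule pattern g'(h)*h' with inner function h(\theta) = \frac{5 \theta^{2}}{2} - 4; substituting u = h(\theta) collapses the integral.
F(\theta) = 5 \sin{\left(\frac{5 \theta^{2}}{2} - 4 \right)} is an antiderivative of f.
Check: d/d\theta[5 \sin{\left(\frac{5 \theta^{2}}{2} - 4 \right)}] = 25 \theta \cos{\left(\frac{5 \theta^{2}}{2} - 4 \right)} = f(\theta).
F(5/2) = 5 \sin{\left(\frac{93}{8} \right)}; F(1/2) = - 5 \sin{\left(\frac{27}{8} \right)}.
Integral = F(5/2) - F(1/2) = 5 \sin{\left(\frac{93}{8} \right)} + 5 \sin{\left(\frac{27}{8} \right)}.

Antiderivative: F(\theta) = 5 \sin{\left(\frac{5 \theta^{2}}{2} - 4 \right)}; value = 5 \sin{\left(\frac{93}{8} \right)} + 5 \sin{\left(\frac{27}{8} \right)}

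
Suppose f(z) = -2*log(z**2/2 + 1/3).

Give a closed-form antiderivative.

A candidate is checked by its d/dz: the result must match f(z).
Check: d/dz[-2*z*log(z**2/2 + 1/3) + 4*z - 4*sqrt(6)*atan(sqrt(6)*z/2)/3] = -2*log(3*z**2 + 2) + 2*log(6), which equals f(z).

An antiderivative is F(z) = -2*z*log(z**2/2 + 1/3) + 4*z - 4*sqrt(6)*atan(sqrt(6)*z/2)/3.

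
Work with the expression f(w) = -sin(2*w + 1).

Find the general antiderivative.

F(w) = cos(2*w + 1)/2 + C

Differentiate the proposed F(w) back; it has to land on f(w) exactly.
Check: d/dw[cos(2*w + 1)/2] = -sin(2*w + 1) = f(w).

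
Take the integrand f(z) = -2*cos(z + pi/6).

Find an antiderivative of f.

An antiderivative is F(z) = -2*sin(z + pi/6).

Whatever form F(z) takes, F'(z) = f(z) is non-negotiable.
Check: d/dz[-2*sin(z + pi/6)] = -2*cos(z + pi/6) = f(z).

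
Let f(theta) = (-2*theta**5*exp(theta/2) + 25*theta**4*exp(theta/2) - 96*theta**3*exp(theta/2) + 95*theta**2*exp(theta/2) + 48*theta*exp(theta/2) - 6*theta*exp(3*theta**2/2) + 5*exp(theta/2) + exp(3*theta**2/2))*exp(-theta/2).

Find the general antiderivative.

F(theta) = ((-theta**2 + 5*theta + 1)**3 - 6*exp(3*theta**2/2 - theta/2))/3 + C

A first test for any F(theta): its theta-derivative must equal f(theta) identically.
Check: d/dtheta[((-theta**2 + 5*theta + 1)**3 - 6*exp(3*theta**2/2 - theta/2))/3] = -2*theta**5 + 25*theta**4 - 96*theta**3 + 95*theta**2 + 48*theta - 6*theta*exp(-theta/2)*exp(3*theta**2/2) + 5 + exp(-theta/2)*exp(3*theta**2/2), which equals f(theta).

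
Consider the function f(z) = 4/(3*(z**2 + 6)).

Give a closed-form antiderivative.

Recover f(z) by differentiating a candidate F(z); any mismatch rules it out.
Check: d/dz[2*sqrt(6)*atan(sqrt(6)*z/6)/9] = 4/(3*z**2 + 18), which equals f(z).

An antiderivative is F(z) = 2*sqrt(6)*atan(sqrt(6)*z/6)/9.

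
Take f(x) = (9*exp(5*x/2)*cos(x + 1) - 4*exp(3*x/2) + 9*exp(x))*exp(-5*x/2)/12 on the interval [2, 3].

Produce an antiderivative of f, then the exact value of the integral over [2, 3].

Antiderivative: F(x) = 3*sin(x + 1)/4 + exp(-x)/3 - exp(-3*x/2)/2; value = 3*sin(4)/4 - 3*sin(3)/4 - exp(-2)/3 - exp(-9/2)/2 + 5*exp(-3)/6

Recover f(x) by differentiating a candidate F(x); any mismatch rules it out.
F(x) = 3*sin(x + 1)/4 + exp(-x)/3 - exp(-3*x/2)/2 is an antiderivative of f.
Check: d/dx[3*sin(x + 1)/4 + exp(-x)/3 - exp(-3*x/2)/2] = (9*exp(5*x/2)*cos(x + 1) - 4*exp(3*x/2) + 9*exp(x))*exp(-5*x/2)/12 = f(x).
F(3) = 3*sin(4)/4 - exp(-9/2)/2 + exp(-3)/3; F(2) = -exp(-3)/2 + exp(-2)/3 + 3*sin(3)/4.
Integral = F(3) - F(2) = 3*sin(4)/4 - 3*sin(3)/4 - exp(-2)/3 - exp(-9/2)/2 + 5*exp(-3)/6.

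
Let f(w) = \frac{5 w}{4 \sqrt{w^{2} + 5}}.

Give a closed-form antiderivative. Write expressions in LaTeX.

The substitution u = w^{2} + 5 works: f is exactly (dF/du)*(du/dw) for that inner function.
Check: d/dw[\frac{5 \sqrt{w^{2} + 5}}{4}] = \frac{5 w}{4 \sqrt{w^{2} + 5}} = f(w).

An antiderivative is F(w) = \frac{5 \sqrt{w^{2} + 5}}{4}.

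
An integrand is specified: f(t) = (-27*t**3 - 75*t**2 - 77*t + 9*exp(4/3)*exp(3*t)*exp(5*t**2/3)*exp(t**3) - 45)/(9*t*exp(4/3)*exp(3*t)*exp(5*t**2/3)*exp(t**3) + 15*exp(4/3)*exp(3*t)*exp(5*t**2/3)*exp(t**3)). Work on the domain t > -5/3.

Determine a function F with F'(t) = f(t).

Any candidate F(t) must reproduce f(t) exactly when differentiated.
Check: d/dt[(exp(4/3)*exp(3*t)*exp(5*t**2/3)*exp(t**3)*log(3*t + 5) - exp(4/3)*exp(3*t)*exp(5*t**2/3)*exp(t**3)*log(2) + 1)*exp(-4/3)*exp(-3*t)*exp(-5*t**2/3)*exp(-t**3)] = (-27*t**3 - 75*t**2 - 77*t + 9*exp(4/3)*exp(3*t)*exp(5*t**2/3)*exp(t**3) - 45)/(9*t*exp(4/3)*exp(3*t)*exp(5*t**2/3)*exp(t**3) + 15*exp(4/3)*exp(3*t)*exp(5*t**2/3)*exp(t**3)) = f(t).

An antiderivative is F(t) = (exp(4/3)*exp(3*t)*exp(5*t**2/3)*exp(t**3)*log(3*t + 5) - exp(4/3)*exp(3*t)*exp(5*t**2/3)*exp(t**3)*log(2) + 1)*exp(-4/3)*exp(-3*t)*exp(-5*t**2/3)*exp(-t**3).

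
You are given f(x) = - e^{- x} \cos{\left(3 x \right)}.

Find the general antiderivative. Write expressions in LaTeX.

F(x) = - \frac{3 e^{- x} \sin{\left(3 x \right)}}{10} + \frac{e^{- x} \cos{\left(3 x \right)}}{10} + C

Check any antiderivative F(x) by computing F'(x) and comparing it with f(x).
Check: d/dx[- \frac{3 e^{- x} \sin{\left(3 x \right)}}{10} + \frac{e^{- x} \cos{\left(3 x \right)}}{10}] = - e^{- x} \cos{\left(3 x \right)} = f(x).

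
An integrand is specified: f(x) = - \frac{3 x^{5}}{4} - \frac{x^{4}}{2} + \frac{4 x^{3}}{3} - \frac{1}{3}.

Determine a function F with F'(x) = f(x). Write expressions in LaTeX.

The integrand splits into summands that can be handled one at a time.
Check: d/dx[- \frac{x \left(15 x^{5} + 12 x^{4} - 40 x^{3} + 40\right)}{120}] = - \frac{3 x^{5}}{4} - \frac{x^{4}}{2} + \frac{4 x^{3}}{3} - \frac{1}{3} = f(x).

An antiderivative is F(x) = - \frac{x \left(15 x^{5} + 12 x^{4} - 40 x^{3} + 40\right)}{120}.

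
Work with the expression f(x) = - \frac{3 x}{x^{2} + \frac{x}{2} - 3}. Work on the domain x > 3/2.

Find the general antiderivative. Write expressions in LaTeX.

F(x) = - \frac{9 \log{\left(x - \frac{3}{2} \right)}}{7} - \frac{12 \log{\left(x + 2 \right)}}{7} + C

The denominator factors as \left(x + 2\right) \left(2 x - 3\right); partial fractions split f into directly integrable pieces: - \frac{18}{7 \left(2 x - 3\right)} - \frac{12}{7 \left(x + 2\right)}.
Check: d/dx[- \frac{9 \log{\left(x - \frac{3}{2} \right)}}{7} - \frac{12 \log{\left(x + 2 \right)}}{7}] = - \frac{6 x}{2 x^{2} + x - 6}, which equals f(x).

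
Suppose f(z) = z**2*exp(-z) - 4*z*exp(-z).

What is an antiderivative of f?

Recognize the product-rule pattern: f = u'v + uv' with u = -z**2 + 2*z + 2, v = exp(-z), so integration by parts undoes it.
Check: d/dz[(-z**2 + 2*z + 2)*exp(-z)] = (z**2 - 4*z)*exp(-z), which equals f(z).

An antiderivative is F(z) = (-z**2 + 2*z + 2)*exp(-z).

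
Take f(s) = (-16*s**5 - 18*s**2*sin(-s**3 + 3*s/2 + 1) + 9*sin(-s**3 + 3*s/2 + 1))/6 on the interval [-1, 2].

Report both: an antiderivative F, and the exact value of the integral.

A first test for any F(s): its s-derivative must equal f(s) identically.
F(s) = -4*s**6/9 - cos(-s**3 + 3*s/2 + 1) is an antiderivative of f.
Check: d/ds[-4*s**6/9 - cos(-s**3 + 3*s/2 + 1)] = -8*s**5/3 - 3*s**2*sin(-s**3 + 3*s/2 + 1) + 3*sin(-s**3 + 3*s/2 + 1)/2, which equals f(s).
F(2) = -256/9 - cos(4); F(-1) = -cos(1/2) - 4/9.
Integral = F(2) - F(-1) = -28 - cos(4) + cos(1/2).

Antiderivative: F(s) = -4*s**6/9 - cos(-s**3 + 3*s/2 + 1); value = -28 - cos(4) + cos(1/2)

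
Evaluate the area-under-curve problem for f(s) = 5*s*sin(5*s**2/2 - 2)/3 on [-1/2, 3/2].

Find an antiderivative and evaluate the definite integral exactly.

Antiderivative: F(s) = -cos(5*s**2/2 - 2)/3; value = cos(11/8)/3 - cos(29/8)/3

f matches the chain-rule pattern g'(h)*h' with inner function h(s) = 5*s**2/2 - 2; substituting u = h(s) collapses the integral.
F(s) = -cos(5*s**2/2 - 2)/3 is an antiderivative of f.
Check: d/ds[-cos(5*s**2/2 - 2)/3] = 5*s*sin(5*s**2/2 - 2)/3 = f(s).
F(3/2) = -cos(29/8)/3; F(-1/2) = -cos(11/8)/3.
Integral = F(3/2) - F(-1/2) = cos(11/8)/3 - cos(29/8)/3.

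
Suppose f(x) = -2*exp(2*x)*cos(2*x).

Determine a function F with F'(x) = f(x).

A first test for any F(x): its x-derivative must equal f(x) identically.
Check: d/dx[-exp(2*x)*sin(2*x)/2 - exp(2*x)*cos(2*x)/2] = -2*exp(2*x)*cos(2*x) = f(x).

An antiderivative is F(x) = -exp(2*x)*sin(2*x)/2 - exp(2*x)*cos(2*x)/2.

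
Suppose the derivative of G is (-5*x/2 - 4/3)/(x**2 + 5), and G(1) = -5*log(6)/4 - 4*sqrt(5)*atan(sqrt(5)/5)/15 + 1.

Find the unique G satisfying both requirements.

G(x) = -5*log(x**2 + 5)/4 - 4*sqrt(5)*atan(sqrt(5)*x/5)/15 + 1

Since d/dx undoes antidifferentiation here, G(x) must give back the stated G'(x).
A general antiderivative is -5*log(x**2 + 5)/4 - 4*sqrt(5)*atan(sqrt(5)*x/5)/15 + C.
The condition gives C = -5*log(6)/4 - 4*sqrt(5)*atan(sqrt(5)/5)/15 + 1 - (-5*log(6)/4 - 4*sqrt(5)*atan(sqrt(5)/5)/15) = 1.
So G(x) = -5*log(x**2 + 5)/4 - 4*sqrt(5)*atan(sqrt(5)*x/5)/15 + 1.
Check: d/dx[-5*log(x**2 + 5)/4 - 4*sqrt(5)*atan(sqrt(5)*x/5)/15 + 1] = (-15*x - 8)/(6*x**2 + 30), which equals G'(x).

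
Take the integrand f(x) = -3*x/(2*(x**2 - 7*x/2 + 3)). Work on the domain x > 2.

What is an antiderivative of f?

An antiderivative is F(x) = 3*(-4*log(x - 2) + 3*log(x - 3/2))/2.

Factor the denominator ((x - 2)*(2*x - 3)) and decompose: f = 9/(2*x - 3) - 6/(x - 2); each piece integrates to a log, atan, or power term.
Check: d/dx[3*(-4*log(x - 2) + 3*log(x - 3/2))/2] = -3*x/(2*x**2 - 7*x + 6), which equals f(x).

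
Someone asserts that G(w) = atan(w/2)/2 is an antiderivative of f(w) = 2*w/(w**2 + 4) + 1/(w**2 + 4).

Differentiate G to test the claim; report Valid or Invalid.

d/dw[G] = 1/(w**2 + 4)
d/dw[G] - f(w) = -2*w/(w**2 + 4) != 0.

Invalid: d/dw[G] - f = -2*w/(w**2 + 4), which is not 0.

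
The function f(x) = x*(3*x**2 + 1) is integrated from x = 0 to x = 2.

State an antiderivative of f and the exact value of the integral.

Antiderivative: F(x) = 3*x**4/4 + x**2/2; value = 14

A candidate is checked by its d/dx: the result must match f(x).
F(x) = 3*x**4/4 + x**2/2 is an antiderivative of f.
Check: d/dx[3*x**4/4 + x**2/2] = 3*x**3 + x, which equals f(x).
F(2) = 14; F(0) = 0.
Integral = F(2) - F(0) = 14.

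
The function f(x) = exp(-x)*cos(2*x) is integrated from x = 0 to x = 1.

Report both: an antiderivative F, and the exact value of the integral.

For F(x) to be correct the identity F'(x) - f(x) = 0 must hold.
F(x) = -(-2*sin(2*x) + cos(2*x))*exp(-x)/5 is an antiderivative of f.
Check: d/dx[-(-2*sin(2*x) + cos(2*x))*exp(-x)/5] = exp(-x)*cos(2*x) = f(x).
F(1) = -exp(-1)*cos(2)/5 + 2*exp(-1)*sin(2)/5; F(0) = -1/5.
Integral = F(1) - F(0) = -exp(-1)*cos(2)/5 + 2*exp(-1)*sin(2)/5 + 1/5.

Antiderivative: F(x) = -(-2*sin(2*x) + cos(2*x))*exp(-x)/5; value = -exp(-1)*cos(2)/5 + 2*exp(-1)*sin(2)/5 + 1/5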